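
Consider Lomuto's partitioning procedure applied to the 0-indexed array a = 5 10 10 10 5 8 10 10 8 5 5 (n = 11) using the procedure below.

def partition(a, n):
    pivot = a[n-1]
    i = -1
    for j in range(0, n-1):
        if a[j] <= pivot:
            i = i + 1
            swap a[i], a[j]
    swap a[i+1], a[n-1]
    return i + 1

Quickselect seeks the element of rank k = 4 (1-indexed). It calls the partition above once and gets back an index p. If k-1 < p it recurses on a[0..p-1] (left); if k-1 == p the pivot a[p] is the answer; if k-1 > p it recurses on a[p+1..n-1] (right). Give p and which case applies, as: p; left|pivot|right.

3; pivot

pivot=5, i=-1
j=0: 5≤5, i=0, swap(0,0) ⇒ 5 10 10 10 5 8 10 10 8 5 5
j=1: 10>5, skip
j=2: 10>5, skip
j=3: 10>5, skip
j=4: 5≤5, i=1, swap(1,4) ⇒ 5 5 10 10 10 8 10 10 8 5 5
j=5: 8>5, skip
j=6: 10>5, skip
j=7: 10>5, skip
j=8: 8>5, skip
j=9: 5≤5, i=2, swap(2,9) ⇒ 5 5 5 10 10 8 10 10 8 10 5
swap(3,10) ⇒ 5 5 5 5 10 8 10 10 8 10 10; return 3
p = 3; k-1 = 3 == 3 ⇒ pivot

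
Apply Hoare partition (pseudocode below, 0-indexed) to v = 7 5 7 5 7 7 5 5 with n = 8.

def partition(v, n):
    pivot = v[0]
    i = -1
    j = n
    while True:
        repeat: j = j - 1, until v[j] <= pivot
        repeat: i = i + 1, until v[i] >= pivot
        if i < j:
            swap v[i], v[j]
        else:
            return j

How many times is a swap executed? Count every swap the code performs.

3

pivot = v[0] = 7; i = -1, j = 8
j→7 (v[7]=5≤7), i→0 (v[0]=7≥7); i<j, swap → 5 5 7 5 7 7 5 7
j→6 (v[6]=5≤7), i→2 (v[2]=7≥7); i<j, swap → 5 5 5 5 7 7 7 7
j→5 (v[5]=7≤7), i→4 (v[4]=7≥7); i<j, swap → 5 5 5 5 7 7 7 7
j→4, i→5; i≥j, return j=4. v = 5 5 5 5 7 7 7 7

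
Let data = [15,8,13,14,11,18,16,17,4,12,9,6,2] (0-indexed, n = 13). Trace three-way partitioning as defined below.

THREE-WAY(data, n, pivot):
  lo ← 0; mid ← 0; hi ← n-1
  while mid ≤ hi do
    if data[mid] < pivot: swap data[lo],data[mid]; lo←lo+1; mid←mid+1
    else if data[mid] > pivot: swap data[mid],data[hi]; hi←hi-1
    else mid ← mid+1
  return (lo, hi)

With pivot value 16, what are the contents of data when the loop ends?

[15,8,13,14,11,2,6,4,12,9,16,17,18]

lo=0 mid=0 hi=12
15<16: swap(0,0), lo=1 mid=1 ⇒ [15,8,13,14,11,18,16,17,4,12,9,6,2]
8<16: swap(1,1), lo=2 mid=2 ⇒ [15,8,13,14,11,18,16,17,4,12,9,6,2]
13<16: swap(2,2), lo=3 mid=3 ⇒ [15,8,13,14,11,18,16,17,4,12,9,6,2]
14<16: swap(3,3), lo=4 mid=4 ⇒ [15,8,13,14,11,18,16,17,4,12,9,6,2]
11<16: swap(4,4), lo=5 mid=5 ⇒ [15,8,13,14,11,18,16,17,4,12,9,6,2]
18>16: swap(5,12), hi=11 ⇒ [15,8,13,14,11,2,16,17,4,12,9,6,18]
2<16: swap(5,5), lo=6 mid=6 ⇒ [15,8,13,14,11,2,16,17,4,12,9,6,18]
16=16: mid=7
17>16: swap(7,11), hi=10 ⇒ [15,8,13,14,11,2,16,6,4,12,9,17,18]
6<16: swap(6,7), lo=7 mid=8 ⇒ [15,8,13,14,11,2,6,16,4,12,9,17,18]
4<16: swap(7,8), lo=8 mid=9 ⇒ [15,8,13,14,11,2,6,4,16,12,9,17,18]
12<16: swap(8,9), lo=9 mid=10 ⇒ [15,8,13,14,11,2,6,4,12,16,9,17,18]
9<16: swap(9,10), lo=10 mid=11 ⇒ [15,8,13,14,11,2,6,4,12,9,16,17,18]
done. lo=10 hi=10; data=[15,8,13,14,11,2,6,4,12,9,16,17,18]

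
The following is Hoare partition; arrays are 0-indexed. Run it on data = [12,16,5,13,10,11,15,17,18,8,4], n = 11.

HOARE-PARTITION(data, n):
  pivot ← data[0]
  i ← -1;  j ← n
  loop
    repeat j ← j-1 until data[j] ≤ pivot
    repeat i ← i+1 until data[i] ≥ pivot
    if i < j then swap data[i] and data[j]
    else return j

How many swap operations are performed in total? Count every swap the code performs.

pivot = data[0] = 12; i = -1, j = 11
j→10 (data[10]=4≤12), i→0 (data[0]=12≥12); i<j, swap → [4,16,5,13,10,11,15,17,18,8,12]
j→9 (data[9]=8≤12), i→1 (data[1]=16≥12); i<j, swap → [4,8,5,13,10,11,15,17,18,16,12]
j→5 (data[5]=11≤12), i→3 (data[3]=13≥12); i<j, swap → [4,8,5,11,10,13,15,17,18,16,12]
j→4, i→5; i≥j, return j=4. data = [4,8,5,11,10,13,15,17,18,16,12]

3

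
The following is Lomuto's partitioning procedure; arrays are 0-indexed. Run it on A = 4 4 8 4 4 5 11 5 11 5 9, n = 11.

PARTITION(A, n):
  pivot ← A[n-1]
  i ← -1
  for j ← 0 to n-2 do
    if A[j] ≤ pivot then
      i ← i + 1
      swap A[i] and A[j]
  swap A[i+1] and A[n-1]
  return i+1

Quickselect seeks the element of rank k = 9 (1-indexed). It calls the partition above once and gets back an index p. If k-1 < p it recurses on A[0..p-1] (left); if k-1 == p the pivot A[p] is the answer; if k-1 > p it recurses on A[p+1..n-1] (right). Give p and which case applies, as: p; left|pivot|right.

pivot=9, i=-1
j=0: 4≤9, i=0, swap(0,0) ⇒ 4 4 8 4 4 5 11 5 11 5 9
j=1: 4≤9, i=1, swap(1,1) ⇒ 4 4 8 4 4 5 11 5 11 5 9
j=2: 8≤9, i=2, swap(2,2) ⇒ 4 4 8 4 4 5 11 5 11 5 9
j=3: 4≤9, i=3, swap(3,3) ⇒ 4 4 8 4 4 5 11 5 11 5 9
j=4: 4≤9, i=4, swap(4,4) ⇒ 4 4 8 4 4 5 11 5 11 5 9
j=5: 5≤9, i=5, swap(5,5) ⇒ 4 4 8 4 4 5 11 5 11 5 9
j=6: 11>9, skip
j=7: 5≤9, i=6, swap(6,7) ⇒ 4 4 8 4 4 5 5 11 11 5 9
j=8: 11>9, skip
j=9: 5≤9, i=7, swap(7,9) ⇒ 4 4 8 4 4 5 5 5 11 11 9
swap(8,10) ⇒ 4 4 8 4 4 5 5 5 9 11 11; return 8
p = 8; k-1 = 8 == 8 ⇒ pivot

8; pivot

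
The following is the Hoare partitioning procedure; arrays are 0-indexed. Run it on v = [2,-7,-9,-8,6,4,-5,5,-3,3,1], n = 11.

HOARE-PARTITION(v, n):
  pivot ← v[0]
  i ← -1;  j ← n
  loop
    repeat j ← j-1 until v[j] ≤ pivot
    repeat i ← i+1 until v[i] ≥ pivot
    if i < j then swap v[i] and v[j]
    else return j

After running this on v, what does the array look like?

pivot=2
j stops at 10 (1), i stops at 0 (2); swap ⇒ [1,-7,-9,-8,6,4,-5,5,-3,3,2]
j stops at 8 (-3), i stops at 4 (6); swap ⇒ [1,-7,-9,-8,-3,4,-5,5,6,3,2]
j stops at 6 (-5), i stops at 5 (4); swap ⇒ [1,-7,-9,-8,-3,-5,4,5,6,3,2]
j stops at 5, i stops at 6; i≥j ⇒ return 5. v=[1,-7,-9,-8,-3,-5,4,5,6,3,2]

[1,-7,-9,-8,-3,-5,4,5,6,3,2]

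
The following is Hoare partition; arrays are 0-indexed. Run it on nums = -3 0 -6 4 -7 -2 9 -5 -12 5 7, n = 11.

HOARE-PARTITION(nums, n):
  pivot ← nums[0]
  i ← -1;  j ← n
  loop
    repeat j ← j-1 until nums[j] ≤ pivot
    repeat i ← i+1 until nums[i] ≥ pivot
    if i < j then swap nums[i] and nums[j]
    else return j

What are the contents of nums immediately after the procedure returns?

pivot = nums[0] = -3; i = -1, j = 11
j→8 (nums[8]=-12≤-3), i→0 (nums[0]=-3≥-3); i<j, swap → -12 0 -6 4 -7 -2 9 -5 -3 5 7
j→7 (nums[7]=-5≤-3), i→1 (nums[1]=0≥-3); i<j, swap → -12 -5 -6 4 -7 -2 9 0 -3 5 7
j→4 (nums[4]=-7≤-3), i→3 (nums[3]=4≥-3); i<j, swap → -12 -5 -6 -7 4 -2 9 0 -3 5 7
j→3, i→4; i≥j, return j=3. nums = -12 -5 -6 -7 4 -2 9 0 -3 5 7

-12 -5 -6 -7 4 -2 9 0 -3 5 7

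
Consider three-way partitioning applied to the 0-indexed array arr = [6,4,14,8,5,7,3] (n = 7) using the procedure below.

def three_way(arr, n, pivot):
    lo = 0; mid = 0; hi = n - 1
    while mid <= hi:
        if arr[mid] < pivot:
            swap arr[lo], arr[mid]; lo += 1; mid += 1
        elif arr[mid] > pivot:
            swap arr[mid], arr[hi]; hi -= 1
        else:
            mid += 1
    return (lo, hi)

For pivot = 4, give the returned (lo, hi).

(1, 1)

lo=0 mid=0 hi=6
6>4: swap(0,6), hi=5 ⇒ [3,4,14,8,5,7,6]
3<4: swap(0,0), lo=1 mid=1 ⇒ [3,4,14,8,5,7,6]
4=4: mid=2
14>4: swap(2,5), hi=4 ⇒ [3,4,7,8,5,14,6]
7>4: swap(2,4), hi=3 ⇒ [3,4,5,8,7,14,6]
5>4: swap(2,3), hi=2 ⇒ [3,4,8,5,7,14,6]
8>4: swap(2,2), hi=1 ⇒ [3,4,8,5,7,14,6]
done. lo=1 hi=1; arr=[3,4,8,5,7,14,6]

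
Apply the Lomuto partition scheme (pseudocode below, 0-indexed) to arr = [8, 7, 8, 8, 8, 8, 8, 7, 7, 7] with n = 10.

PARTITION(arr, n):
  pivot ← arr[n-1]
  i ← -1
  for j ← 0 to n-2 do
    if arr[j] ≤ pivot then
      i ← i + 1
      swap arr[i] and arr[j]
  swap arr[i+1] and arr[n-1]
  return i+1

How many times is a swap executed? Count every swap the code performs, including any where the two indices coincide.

4

pivot=7, i=-1
j=0: 8>7, skip
j=1: 7≤7, i=0, swap(0,1) ⇒ [7, 8, 8, 8, 8, 8, 8, 7, 7, 7]
j=2: 8>7, skip
j=3: 8>7, skip
j=4: 8>7, skip
j=5: 8>7, skip
j=6: 8>7, skip
j=7: 7≤7, i=1, swap(1,7) ⇒ [7, 7, 8, 8, 8, 8, 8, 8, 7, 7]
j=8: 7≤7, i=2, swap(2,8) ⇒ [7, 7, 7, 8, 8, 8, 8, 8, 8, 7]
swap(3,9) ⇒ [7, 7, 7, 7, 8, 8, 8, 8, 8, 8]; return 3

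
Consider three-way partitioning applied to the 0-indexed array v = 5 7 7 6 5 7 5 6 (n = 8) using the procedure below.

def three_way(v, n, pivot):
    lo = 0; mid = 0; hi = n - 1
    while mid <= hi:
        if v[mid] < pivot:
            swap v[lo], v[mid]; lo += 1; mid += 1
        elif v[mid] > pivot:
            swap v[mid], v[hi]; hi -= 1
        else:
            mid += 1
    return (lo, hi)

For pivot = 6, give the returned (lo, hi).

(3, 4)

lo=0 mid=0 hi=7
5<6: swap(0,0), lo=1 mid=1 ⇒ 5 7 7 6 5 7 5 6
7>6: swap(1,7), hi=6 ⇒ 5 6 7 6 5 7 5 7
6=6: mid=2
7>6: swap(2,6), hi=5 ⇒ 5 6 5 6 5 7 7 7
5<6: swap(1,2), lo=2 mid=3 ⇒ 5 5 6 6 5 7 7 7
6=6: mid=4
5<6: swap(2,4), lo=3 mid=5 ⇒ 5 5 5 6 6 7 7 7
7>6: swap(5,5), hi=4 ⇒ 5 5 5 6 6 7 7 7
done. lo=3 hi=4; v=5 5 5 6 6 7 7 7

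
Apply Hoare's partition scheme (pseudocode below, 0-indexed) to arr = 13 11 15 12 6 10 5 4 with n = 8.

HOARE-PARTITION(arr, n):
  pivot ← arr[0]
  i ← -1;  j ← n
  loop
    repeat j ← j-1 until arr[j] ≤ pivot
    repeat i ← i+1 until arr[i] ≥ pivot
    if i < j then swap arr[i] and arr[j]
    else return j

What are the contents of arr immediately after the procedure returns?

4 11 5 12 6 10 15 13

pivot = arr[0] = 13; i = -1, j = 8
j→7 (arr[7]=4≤13), i→0 (arr[0]=13≥13); i<j, swap → 4 11 15 12 6 10 5 13
j→6 (arr[6]=5≤13), i→2 (arr[2]=15≥13); i<j, swap → 4 11 5 12 6 10 15 13
j→5, i→6; i≥j, return j=5. arr = 4 11 5 12 6 10 15 13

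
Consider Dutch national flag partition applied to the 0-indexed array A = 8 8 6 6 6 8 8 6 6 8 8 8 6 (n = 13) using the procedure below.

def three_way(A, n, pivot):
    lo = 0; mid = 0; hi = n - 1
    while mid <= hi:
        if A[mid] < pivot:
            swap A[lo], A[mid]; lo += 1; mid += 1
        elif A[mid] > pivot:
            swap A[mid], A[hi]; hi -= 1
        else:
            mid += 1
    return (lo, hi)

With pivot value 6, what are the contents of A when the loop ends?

6 6 6 6 6 6 8 8 8 8 8 8 8

pivot = 6; lo=0, mid=0, hi=12
A[mid]=8>6: swap A[0],A[12]; hi=11 → 6 8 6 6 6 8 8 6 6 8 8 8 8
A[mid]=6=6: mid=1
A[mid]=8>6: swap A[1],A[11]; hi=10 → 6 8 6 6 6 8 8 6 6 8 8 8 8
A[mid]=8>6: swap A[1],A[10]; hi=9 → 6 8 6 6 6 8 8 6 6 8 8 8 8
A[mid]=8>6: swap A[1],A[9]; hi=8 → 6 8 6 6 6 8 8 6 6 8 8 8 8
A[mid]=8>6: swap A[1],A[8]; hi=7 → 6 6 6 6 6 8 8 6 8 8 8 8 8
A[mid]=6=6: mid=2
A[mid]=6=6: mid=3
A[mid]=6=6: mid=4
A[mid]=6=6: mid=5
A[mid]=8>6: swap A[5],A[7]; hi=6 → 6 6 6 6 6 6 8 8 8 8 8 8 8
A[mid]=6=6: mid=6
A[mid]=8>6: swap A[6],A[6]; hi=5 → 6 6 6 6 6 6 8 8 8 8 8 8 8
end: lo=0, hi=5; A = 6 6 6 6 6 6 8 8 8 8 8 8 8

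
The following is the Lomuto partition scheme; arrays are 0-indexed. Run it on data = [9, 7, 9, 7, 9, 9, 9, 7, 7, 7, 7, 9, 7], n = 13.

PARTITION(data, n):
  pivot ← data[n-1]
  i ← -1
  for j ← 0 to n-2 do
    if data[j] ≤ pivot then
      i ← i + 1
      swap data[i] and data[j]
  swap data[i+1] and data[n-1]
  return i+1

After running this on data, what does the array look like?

[7, 7, 7, 7, 7, 7, 7, 9, 9, 9, 9, 9, 9]

pivot=7, i=-1
j=0: 9>7, skip
j=1: 7≤7, i=0, swap(0,1) ⇒ [7, 9, 9, 7, 9, 9, 9, 7, 7, 7, 7, 9, 7]
j=2: 9>7, skip
j=3: 7≤7, i=1, swap(1,3) ⇒ [7, 7, 9, 9, 9, 9, 9, 7, 7, 7, 7, 9, 7]
j=4: 9>7, skip
j=5: 9>7, skip
j=6: 9>7, skip
j=7: 7≤7, i=2, swap(2,7) ⇒ [7, 7, 7, 9, 9, 9, 9, 9, 7, 7, 7, 9, 7]
j=8: 7≤7, i=3, swap(3,8) ⇒ [7, 7, 7, 7, 9, 9, 9, 9, 9, 7, 7, 9, 7]
j=9: 7≤7, i=4, swap(4,9) ⇒ [7, 7, 7, 7, 7, 9, 9, 9, 9, 9, 7, 9, 7]
j=10: 7≤7, i=5, swap(5,10) ⇒ [7, 7, 7, 7, 7, 7, 9, 9, 9, 9, 9, 9, 7]
j=11: 9>7, skip
swap(6,12) ⇒ [7, 7, 7, 7, 7, 7, 7, 9, 9, 9, 9, 9, 9]; return 6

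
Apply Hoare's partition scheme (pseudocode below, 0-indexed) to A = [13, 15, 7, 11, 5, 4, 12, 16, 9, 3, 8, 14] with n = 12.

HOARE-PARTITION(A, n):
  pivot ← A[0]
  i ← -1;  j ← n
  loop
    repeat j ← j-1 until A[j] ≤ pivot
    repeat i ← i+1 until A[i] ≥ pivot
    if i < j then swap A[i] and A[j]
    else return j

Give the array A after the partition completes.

[8, 3, 7, 11, 5, 4, 12, 9, 16, 15, 13, 14]

pivot=13
j stops at 10 (8), i stops at 0 (13); swap ⇒ [8, 15, 7, 11, 5, 4, 12, 16, 9, 3, 13, 14]
j stops at 9 (3), i stops at 1 (15); swap ⇒ [8, 3, 7, 11, 5, 4, 12, 16, 9, 15, 13, 14]
j stops at 8 (9), i stops at 7 (16); swap ⇒ [8, 3, 7, 11, 5, 4, 12, 9, 16, 15, 13, 14]
j stops at 7, i stops at 8; i≥j ⇒ return 7. A=[8, 3, 7, 11, 5, 4, 12, 9, 16, 15, 13, 14]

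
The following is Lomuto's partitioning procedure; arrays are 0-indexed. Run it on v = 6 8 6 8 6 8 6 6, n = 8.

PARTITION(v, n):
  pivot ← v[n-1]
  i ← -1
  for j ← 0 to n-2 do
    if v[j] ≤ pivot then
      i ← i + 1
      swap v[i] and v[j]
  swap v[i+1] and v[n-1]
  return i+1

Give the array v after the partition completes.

pivot = v[7] = 6; i = -1
j=0: v[0]=6 ≤ 6 → i=0, swap v[0],v[0] (no change) → 6 8 6 8 6 8 6 6
j=1: v[1]=8 > 6 → no swap
j=2: v[2]=6 ≤ 6 → i=1, swap v[1],v[2] → 6 6 8 8 6 8 6 6
j=3: v[3]=8 > 6 → no swap
j=4: v[4]=6 ≤ 6 → i=2, swap v[2],v[4] → 6 6 6 8 8 8 6 6
j=5: v[5]=8 > 6 → no swap
j=6: v[6]=6 ≤ 6 → i=3, swap v[3],v[6] → 6 6 6 6 8 8 8 6
final swap v[4],v[7] → 6 6 6 6 6 8 8 8; return 4

6 6 6 6 6 8 8 8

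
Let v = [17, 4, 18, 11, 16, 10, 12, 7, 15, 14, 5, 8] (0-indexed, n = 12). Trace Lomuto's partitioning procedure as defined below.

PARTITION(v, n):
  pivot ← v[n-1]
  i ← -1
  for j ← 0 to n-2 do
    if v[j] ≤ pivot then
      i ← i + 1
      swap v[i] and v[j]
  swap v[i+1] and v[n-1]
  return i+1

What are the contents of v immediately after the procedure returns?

[4, 7, 5, 8, 16, 10, 12, 17, 15, 14, 18, 11]

pivot=8, i=-1
j=0: 17>8, skip
j=1: 4≤8, i=0, swap(0,1) ⇒ [4, 17, 18, 11, 16, 10, 12, 7, 15, 14, 5, 8]
j=2: 18>8, skip
j=3: 11>8, skip
j=4: 16>8, skip
j=5: 10>8, skip
j=6: 12>8, skip
j=7: 7≤8, i=1, swap(1,7) ⇒ [4, 7, 18, 11, 16, 10, 12, 17, 15, 14, 5, 8]
j=8: 15>8, skip
j=9: 14>8, skip
j=10: 5≤8, i=2, swap(2,10) ⇒ [4, 7, 5, 11, 16, 10, 12, 17, 15, 14, 18, 8]
swap(3,11) ⇒ [4, 7, 5, 8, 16, 10, 12, 17, 15, 14, 18, 11]; return 3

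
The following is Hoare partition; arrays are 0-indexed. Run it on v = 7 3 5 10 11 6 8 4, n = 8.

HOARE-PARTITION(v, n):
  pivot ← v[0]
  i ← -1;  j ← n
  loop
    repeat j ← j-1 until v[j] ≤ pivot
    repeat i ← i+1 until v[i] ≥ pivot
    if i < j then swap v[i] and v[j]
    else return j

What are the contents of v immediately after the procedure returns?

pivot = v[0] = 7; i = -1, j = 8
j→7 (v[7]=4≤7), i→0 (v[0]=7≥7); i<j, swap → 4 3 5 10 11 6 8 7
j→5 (v[5]=6≤7), i→3 (v[3]=10≥7); i<j, swap → 4 3 5 6 11 10 8 7
j→3, i→4; i≥j, return j=3. v = 4 3 5 6 11 10 8 7

4 3 5 6 11 10 8 7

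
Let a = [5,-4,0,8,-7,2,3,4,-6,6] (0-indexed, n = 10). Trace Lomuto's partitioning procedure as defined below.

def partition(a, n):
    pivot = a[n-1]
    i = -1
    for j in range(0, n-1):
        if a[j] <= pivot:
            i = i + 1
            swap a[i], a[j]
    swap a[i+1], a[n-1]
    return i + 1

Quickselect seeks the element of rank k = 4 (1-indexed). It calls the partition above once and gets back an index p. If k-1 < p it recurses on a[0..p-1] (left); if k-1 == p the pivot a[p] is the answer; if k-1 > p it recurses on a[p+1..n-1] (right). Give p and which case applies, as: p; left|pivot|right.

8; left

pivot=6, i=-1
j=0: 5≤6, i=0, swap(0,0) ⇒ [5,-4,0,8,-7,2,3,4,-6,6]
j=1: -4≤6, i=1, swap(1,1) ⇒ [5,-4,0,8,-7,2,3,4,-6,6]
j=2: 0≤6, i=2, swap(2,2) ⇒ [5,-4,0,8,-7,2,3,4,-6,6]
j=3: 8>6, skip
j=4: -7≤6, i=3, swap(3,4) ⇒ [5,-4,0,-7,8,2,3,4,-6,6]
j=5: 2≤6, i=4, swap(4,5) ⇒ [5,-4,0,-7,2,8,3,4,-6,6]
j=6: 3≤6, i=5, swap(5,6) ⇒ [5,-4,0,-7,2,3,8,4,-6,6]
j=7: 4≤6, i=6, swap(6,7) ⇒ [5,-4,0,-7,2,3,4,8,-6,6]
j=8: -6≤6, i=7, swap(7,8) ⇒ [5,-4,0,-7,2,3,4,-6,8,6]
swap(8,9) ⇒ [5,-4,0,-7,2,3,4,-6,6,8]; return 8
p = 8; k-1 = 3 < 8 ⇒ left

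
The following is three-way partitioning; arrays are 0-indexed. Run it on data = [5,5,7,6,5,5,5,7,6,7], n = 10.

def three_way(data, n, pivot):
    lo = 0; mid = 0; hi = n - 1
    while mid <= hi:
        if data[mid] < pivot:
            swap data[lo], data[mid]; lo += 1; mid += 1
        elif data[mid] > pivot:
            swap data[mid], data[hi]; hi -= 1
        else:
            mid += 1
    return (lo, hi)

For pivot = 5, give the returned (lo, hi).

lo=0 mid=0 hi=9
5=5: mid=1
5=5: mid=2
7>5: swap(2,9), hi=8 ⇒ [5,5,7,6,5,5,5,7,6,7]
7>5: swap(2,8), hi=7 ⇒ [5,5,6,6,5,5,5,7,7,7]
6>5: swap(2,7), hi=6 ⇒ [5,5,7,6,5,5,5,6,7,7]
7>5: swap(2,6), hi=5 ⇒ [5,5,5,6,5,5,7,6,7,7]
5=5: mid=3
6>5: swap(3,5), hi=4 ⇒ [5,5,5,5,5,6,7,6,7,7]
5=5: mid=4
5=5: mid=5
done. lo=0 hi=4; data=[5,5,5,5,5,6,7,6,7,7]

(0, 4)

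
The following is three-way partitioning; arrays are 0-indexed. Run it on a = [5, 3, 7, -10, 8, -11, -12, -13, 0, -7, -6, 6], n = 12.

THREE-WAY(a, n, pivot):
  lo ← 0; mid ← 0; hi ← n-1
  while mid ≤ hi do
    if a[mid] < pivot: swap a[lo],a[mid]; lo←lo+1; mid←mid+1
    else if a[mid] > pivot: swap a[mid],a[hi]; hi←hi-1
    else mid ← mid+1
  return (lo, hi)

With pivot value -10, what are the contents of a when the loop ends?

[-13, -12, -11, -10, 8, 7, 3, 0, -7, -6, 6, 5]

pivot = -10; lo=0, mid=0, hi=11
a[mid]=5>-10: swap a[0],a[11]; hi=10 → [6, 3, 7, -10, 8, -11, -12, -13, 0, -7, -6, 5]
a[mid]=6>-10: swap a[0],a[10]; hi=9 → [-6, 3, 7, -10, 8, -11, -12, -13, 0, -7, 6, 5]
a[mid]=-6>-10: swap a[0],a[9]; hi=8 → [-7, 3, 7, -10, 8, -11, -12, -13, 0, -6, 6, 5]
a[mid]=-7>-10: swap a[0],a[8]; hi=7 → [0, 3, 7, -10, 8, -11, -12, -13, -7, -6, 6, 5]
a[mid]=0>-10: swap a[0],a[7]; hi=6 → [-13, 3, 7, -10, 8, -11, -12, 0, -7, -6, 6, 5]
a[mid]=-13<-10: swap a[0],a[0]; lo=1,mid=1 → [-13, 3, 7, -10, 8, -11, -12, 0, -7, -6, 6, 5]
a[mid]=3>-10: swap a[1],a[6]; hi=5 → [-13, -12, 7, -10, 8, -11, 3, 0, -7, -6, 6, 5]
a[mid]=-12<-10: swap a[1],a[1]; lo=2,mid=2 → [-13, -12, 7, -10, 8, -11, 3, 0, -7, -6, 6, 5]
a[mid]=7>-10: swap a[2],a[5]; hi=4 → [-13, -12, -11, -10, 8, 7, 3, 0, -7, -6, 6, 5]
a[mid]=-11<-10: swap a[2],a[2]; lo=3,mid=3 → [-13, -12, -11, -10, 8, 7, 3, 0, -7, -6, 6, 5]
a[mid]=-10=-10: mid=4
a[mid]=8>-10: swap a[4],a[4]; hi=3 → [-13, -12, -11, -10, 8, 7, 3, 0, -7, -6, 6, 5]
end: lo=3, hi=3; a = [-13, -12, -11, -10, 8, 7, 3, 0, -7, -6, 6, 5]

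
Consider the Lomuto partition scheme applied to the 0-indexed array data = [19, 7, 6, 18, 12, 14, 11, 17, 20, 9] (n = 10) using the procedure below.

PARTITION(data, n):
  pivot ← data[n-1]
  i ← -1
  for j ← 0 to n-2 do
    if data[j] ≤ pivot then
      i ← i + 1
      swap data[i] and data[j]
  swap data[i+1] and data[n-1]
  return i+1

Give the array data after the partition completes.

pivot=9, i=-1
j=0: 19>9, skip
j=1: 7≤9, i=0, swap(0,1) ⇒ [7, 19, 6, 18, 12, 14, 11, 17, 20, 9]
j=2: 6≤9, i=1, swap(1,2) ⇒ [7, 6, 19, 18, 12, 14, 11, 17, 20, 9]
j=3: 18>9, skip
j=4: 12>9, skip
j=5: 14>9, skip
j=6: 11>9, skip
j=7: 17>9, skip
j=8: 20>9, skip
swap(2,9) ⇒ [7, 6, 9, 18, 12, 14, 11, 17, 20, 19]; return 2

[7, 6, 9, 18, 12, 14, 11, 17, 20, 19]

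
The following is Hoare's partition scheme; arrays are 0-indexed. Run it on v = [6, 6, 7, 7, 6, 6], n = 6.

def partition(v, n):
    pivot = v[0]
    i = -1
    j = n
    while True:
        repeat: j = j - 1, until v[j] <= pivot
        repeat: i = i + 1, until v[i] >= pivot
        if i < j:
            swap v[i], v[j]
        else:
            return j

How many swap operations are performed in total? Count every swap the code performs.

2

pivot=6
j stops at 5 (6), i stops at 0 (6); swap ⇒ [6, 6, 7, 7, 6, 6]
j stops at 4 (6), i stops at 1 (6); swap ⇒ [6, 6, 7, 7, 6, 6]
j stops at 1, i stops at 2; i≥j ⇒ return 1. v=[6, 6, 7, 7, 6, 6]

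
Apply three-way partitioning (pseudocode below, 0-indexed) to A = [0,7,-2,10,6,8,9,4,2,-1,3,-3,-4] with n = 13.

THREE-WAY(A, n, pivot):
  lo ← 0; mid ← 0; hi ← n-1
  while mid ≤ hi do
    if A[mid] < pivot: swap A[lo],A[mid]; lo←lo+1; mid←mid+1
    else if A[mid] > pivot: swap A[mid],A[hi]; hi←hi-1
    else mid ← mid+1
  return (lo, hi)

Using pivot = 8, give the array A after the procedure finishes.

[0,7,-2,-4,6,-3,4,2,-1,3,8,9,10]

pivot = 8; lo=0, mid=0, hi=12
A[mid]=0<8: swap A[0],A[0]; lo=1,mid=1 → [0,7,-2,10,6,8,9,4,2,-1,3,-3,-4]
A[mid]=7<8: swap A[1],A[1]; lo=2,mid=2 → [0,7,-2,10,6,8,9,4,2,-1,3,-3,-4]
A[mid]=-2<8: swap A[2],A[2]; lo=3,mid=3 → [0,7,-2,10,6,8,9,4,2,-1,3,-3,-4]
A[mid]=10>8: swap A[3],A[12]; hi=11 → [0,7,-2,-4,6,8,9,4,2,-1,3,-3,10]
A[mid]=-4<8: swap A[3],A[3]; lo=4,mid=4 → [0,7,-2,-4,6,8,9,4,2,-1,3,-3,10]
A[mid]=6<8: swap A[4],A[4]; lo=5,mid=5 → [0,7,-2,-4,6,8,9,4,2,-1,3,-3,10]
A[mid]=8=8: mid=6
A[mid]=9>8: swap A[6],A[11]; hi=10 → [0,7,-2,-4,6,8,-3,4,2,-1,3,9,10]
A[mid]=-3<8: swap A[5],A[6]; lo=6,mid=7 → [0,7,-2,-4,6,-3,8,4,2,-1,3,9,10]
A[mid]=4<8: swap A[6],A[7]; lo=7,mid=8 → [0,7,-2,-4,6,-3,4,8,2,-1,3,9,10]
A[mid]=2<8: swap A[7],A[8]; lo=8,mid=9 → [0,7,-2,-4,6,-3,4,2,8,-1,3,9,10]
A[mid]=-1<8: swap A[8],A[9]; lo=9,mid=10 → [0,7,-2,-4,6,-3,4,2,-1,8,3,9,10]
A[mid]=3<8: swap A[9],A[10]; lo=10,mid=11 → [0,7,-2,-4,6,-3,4,2,-1,3,8,9,10]
end: lo=10, hi=10; A = [0,7,-2,-4,6,-3,4,2,-1,3,8,9,10]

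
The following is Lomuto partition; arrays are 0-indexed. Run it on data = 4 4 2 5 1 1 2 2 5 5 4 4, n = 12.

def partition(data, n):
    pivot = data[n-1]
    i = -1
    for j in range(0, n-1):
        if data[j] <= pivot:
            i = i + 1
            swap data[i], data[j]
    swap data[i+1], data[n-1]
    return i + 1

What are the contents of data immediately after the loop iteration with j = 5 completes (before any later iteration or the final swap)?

pivot=4, i=-1
j=0: 4≤4, i=0, swap(0,0) ⇒ 4 4 2 5 1 1 2 2 5 5 4 4
j=1: 4≤4, i=1, swap(1,1) ⇒ 4 4 2 5 1 1 2 2 5 5 4 4
j=2: 2≤4, i=2, swap(2,2) ⇒ 4 4 2 5 1 1 2 2 5 5 4 4
j=3: 5>4, skip
j=4: 1≤4, i=3, swap(3,4) ⇒ 4 4 2 1 5 1 2 2 5 5 4 4
j=5: 1≤4, i=4, swap(4,5) ⇒ 4 4 2 1 1 5 2 2 5 5 4 4
(after j=5) data = 4 4 2 1 1 5 2 2 5 5 4 4

4 4 2 1 1 5 2 2 5 5 4 4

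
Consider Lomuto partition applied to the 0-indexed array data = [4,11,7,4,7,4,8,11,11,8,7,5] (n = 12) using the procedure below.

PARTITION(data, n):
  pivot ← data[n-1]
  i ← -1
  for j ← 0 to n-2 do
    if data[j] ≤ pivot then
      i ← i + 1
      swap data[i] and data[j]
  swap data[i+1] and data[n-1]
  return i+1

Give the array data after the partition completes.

[4,4,4,5,7,7,8,11,11,8,7,11]

pivot=5, i=-1
j=0: 4≤5, i=0, swap(0,0) ⇒ [4,11,7,4,7,4,8,11,11,8,7,5]
j=1: 11>5, skip
j=2: 7>5, skip
j=3: 4≤5, i=1, swap(1,3) ⇒ [4,4,7,11,7,4,8,11,11,8,7,5]
j=4: 7>5, skip
j=5: 4≤5, i=2, swap(2,5) ⇒ [4,4,4,11,7,7,8,11,11,8,7,5]
j=6: 8>5, skip
j=7: 11>5, skip
j=8: 11>5, skip
j=9: 8>5, skip
j=10: 7>5, skip
swap(3,11) ⇒ [4,4,4,5,7,7,8,11,11,8,7,11]; return 3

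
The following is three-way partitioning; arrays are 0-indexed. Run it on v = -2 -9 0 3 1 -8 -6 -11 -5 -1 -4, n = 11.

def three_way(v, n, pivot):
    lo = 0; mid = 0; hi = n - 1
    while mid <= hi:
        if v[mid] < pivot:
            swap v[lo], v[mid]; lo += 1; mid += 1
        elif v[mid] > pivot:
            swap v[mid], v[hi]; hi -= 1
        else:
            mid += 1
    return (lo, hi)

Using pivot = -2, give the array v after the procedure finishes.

lo=0 mid=0 hi=10
-2=-2: mid=1
-9<-2: swap(0,1), lo=1 mid=2 ⇒ -9 -2 0 3 1 -8 -6 -11 -5 -1 -4
0>-2: swap(2,10), hi=9 ⇒ -9 -2 -4 3 1 -8 -6 -11 -5 -1 0
-4<-2: swap(1,2), lo=2 mid=3 ⇒ -9 -4 -2 3 1 -8 -6 -11 -5 -1 0
3>-2: swap(3,9), hi=8 ⇒ -9 -4 -2 -1 1 -8 -6 -11 -5 3 0
-1>-2: swap(3,8), hi=7 ⇒ -9 -4 -2 -5 1 -8 -6 -11 -1 3 0
-5<-2: swap(2,3), lo=3 mid=4 ⇒ -9 -4 -5 -2 1 -8 -6 -11 -1 3 0
1>-2: swap(4,7), hi=6 ⇒ -9 -4 -5 -2 -11 -8 -6 1 -1 3 0
-11<-2: swap(3,4), lo=4 mid=5 ⇒ -9 -4 -5 -11 -2 -8 -6 1 -1 3 0
-8<-2: swap(4,5), lo=5 mid=6 ⇒ -9 -4 -5 -11 -8 -2 -6 1 -1 3 0
-6<-2: swap(5,6), lo=6 mid=7 ⇒ -9 -4 -5 -11 -8 -6 -2 1 -1 3 0
done. lo=6 hi=6; v=-9 -4 -5 -11 -8 -6 -2 1 -1 3 0

-9 -4 -5 -11 -8 -6 -2 1 -1 3 0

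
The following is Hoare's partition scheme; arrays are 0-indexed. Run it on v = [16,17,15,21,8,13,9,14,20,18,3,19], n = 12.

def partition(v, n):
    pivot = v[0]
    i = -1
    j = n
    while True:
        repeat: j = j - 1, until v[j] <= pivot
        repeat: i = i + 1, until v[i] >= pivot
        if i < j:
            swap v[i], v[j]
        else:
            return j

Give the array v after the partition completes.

[3,14,15,9,8,13,21,17,20,18,16,19]

pivot=16
j stops at 10 (3), i stops at 0 (16); swap ⇒ [3,17,15,21,8,13,9,14,20,18,16,19]
j stops at 7 (14), i stops at 1 (17); swap ⇒ [3,14,15,21,8,13,9,17,20,18,16,19]
j stops at 6 (9), i stops at 3 (21); swap ⇒ [3,14,15,9,8,13,21,17,20,18,16,19]
j stops at 5, i stops at 6; i≥j ⇒ return 5. v=[3,14,15,9,8,13,21,17,20,18,16,19]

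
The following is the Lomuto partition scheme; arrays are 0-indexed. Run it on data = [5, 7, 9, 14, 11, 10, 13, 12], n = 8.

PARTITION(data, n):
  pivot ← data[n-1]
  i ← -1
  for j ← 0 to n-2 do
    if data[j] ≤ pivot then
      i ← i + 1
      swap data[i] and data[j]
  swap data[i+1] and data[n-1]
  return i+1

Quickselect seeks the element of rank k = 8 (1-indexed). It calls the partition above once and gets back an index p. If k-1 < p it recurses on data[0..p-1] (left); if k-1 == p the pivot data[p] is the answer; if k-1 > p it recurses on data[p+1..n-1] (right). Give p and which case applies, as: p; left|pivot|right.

5; right

pivot = data[7] = 12; i = -1
j=0: data[0]=5 ≤ 12 → i=0, swap data[0],data[0] (no change) → [5, 7, 9, 14, 11, 10, 13, 12]
j=1: data[1]=7 ≤ 12 → i=1, swap data[1],data[1] (no change) → [5, 7, 9, 14, 11, 10, 13, 12]
j=2: data[2]=9 ≤ 12 → i=2, swap data[2],data[2] (no change) → [5, 7, 9, 14, 11, 10, 13, 12]
j=3: data[3]=14 > 12 → no swap
j=4: data[4]=11 ≤ 12 → i=3, swap data[3],data[4] → [5, 7, 9, 11, 14, 10, 13, 12]
j=5: data[5]=10 ≤ 12 → i=4, swap data[4],data[5] → [5, 7, 9, 11, 10, 14, 13, 12]
j=6: data[6]=13 > 12 → no swap
final swap data[5],data[7] → [5, 7, 9, 11, 10, 12, 13, 14]; return 5
p = 5; k-1 = 7 > 5 ⇒ right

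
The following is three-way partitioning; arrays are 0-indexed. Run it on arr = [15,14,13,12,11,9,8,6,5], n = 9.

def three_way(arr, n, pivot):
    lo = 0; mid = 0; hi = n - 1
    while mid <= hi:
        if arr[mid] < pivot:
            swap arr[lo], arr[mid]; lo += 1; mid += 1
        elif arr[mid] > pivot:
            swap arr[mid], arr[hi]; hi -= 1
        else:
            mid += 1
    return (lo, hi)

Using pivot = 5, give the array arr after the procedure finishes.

pivot = 5; lo=0, mid=0, hi=8
arr[mid]=15>5: swap arr[0],arr[8]; hi=7 → [5,14,13,12,11,9,8,6,15]
arr[mid]=5=5: mid=1
arr[mid]=14>5: swap arr[1],arr[7]; hi=6 → [5,6,13,12,11,9,8,14,15]
arr[mid]=6>5: swap arr[1],arr[6]; hi=5 → [5,8,13,12,11,9,6,14,15]
arr[mid]=8>5: swap arr[1],arr[5]; hi=4 → [5,9,13,12,11,8,6,14,15]
arr[mid]=9>5: swap arr[1],arr[4]; hi=3 → [5,11,13,12,9,8,6,14,15]
arr[mid]=11>5: swap arr[1],arr[3]; hi=2 → [5,12,13,11,9,8,6,14,15]
arr[mid]=12>5: swap arr[1],arr[2]; hi=1 → [5,13,12,11,9,8,6,14,15]
arr[mid]=13>5: swap arr[1],arr[1]; hi=0 → [5,13,12,11,9,8,6,14,15]
end: lo=0, hi=0; arr = [5,13,12,11,9,8,6,14,15]

[5,13,12,11,9,8,6,14,15]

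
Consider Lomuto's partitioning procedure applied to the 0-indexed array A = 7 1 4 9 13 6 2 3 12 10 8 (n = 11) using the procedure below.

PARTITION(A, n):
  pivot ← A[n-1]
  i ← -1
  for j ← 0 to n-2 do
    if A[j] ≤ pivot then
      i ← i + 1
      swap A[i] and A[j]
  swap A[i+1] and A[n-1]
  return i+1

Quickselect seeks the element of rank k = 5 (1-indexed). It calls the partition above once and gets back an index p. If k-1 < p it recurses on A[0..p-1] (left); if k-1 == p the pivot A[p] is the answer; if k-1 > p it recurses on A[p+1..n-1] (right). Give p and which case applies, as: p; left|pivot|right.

6; left

pivot = A[10] = 8; i = -1
j=0: A[0]=7 ≤ 8 → i=0, swap A[0],A[0] (no change) → 7 1 4 9 13 6 2 3 12 10 8
j=1: A[1]=1 ≤ 8 → i=1, swap A[1],A[1] (no change) → 7 1 4 9 13 6 2 3 12 10 8
j=2: A[2]=4 ≤ 8 → i=2, swap A[2],A[2] (no change) → 7 1 4 9 13 6 2 3 12 10 8
j=3: A[3]=9 > 8 → no swap
j=4: A[4]=13 > 8 → no swap
j=5: A[5]=6 ≤ 8 → i=3, swap A[3],A[5] → 7 1 4 6 13 9 2 3 12 10 8
j=6: A[6]=2 ≤ 8 → i=4, swap A[4],A[6] → 7 1 4 6 2 9 13 3 12 10 8
j=7: A[7]=3 ≤ 8 → i=5, swap A[5],A[7] → 7 1 4 6 2 3 13 9 12 10 8
j=8: A[8]=12 > 8 → no swap
j=9: A[9]=10 > 8 → no swap
final swap A[6],A[10] → 7 1 4 6 2 3 8 9 12 10 13; return 6
p = 6; k-1 = 4 < 6 ⇒ left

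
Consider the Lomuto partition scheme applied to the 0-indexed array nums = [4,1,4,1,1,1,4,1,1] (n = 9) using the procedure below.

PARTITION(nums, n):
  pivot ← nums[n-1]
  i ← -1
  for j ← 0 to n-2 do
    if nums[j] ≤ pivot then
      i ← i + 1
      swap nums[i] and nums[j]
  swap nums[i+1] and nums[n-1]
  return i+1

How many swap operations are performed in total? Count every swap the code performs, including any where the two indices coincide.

6

pivot=1, i=-1
j=0: 4>1, skip
j=1: 1≤1, i=0, swap(0,1) ⇒ [1,4,4,1,1,1,4,1,1]
j=2: 4>1, skip
j=3: 1≤1, i=1, swap(1,3) ⇒ [1,1,4,4,1,1,4,1,1]
j=4: 1≤1, i=2, swap(2,4) ⇒ [1,1,1,4,4,1,4,1,1]
j=5: 1≤1, i=3, swap(3,5) ⇒ [1,1,1,1,4,4,4,1,1]
j=6: 4>1, skip
j=7: 1≤1, i=4, swap(4,7) ⇒ [1,1,1,1,1,4,4,4,1]
swap(5,8) ⇒ [1,1,1,1,1,1,4,4,4]; return 5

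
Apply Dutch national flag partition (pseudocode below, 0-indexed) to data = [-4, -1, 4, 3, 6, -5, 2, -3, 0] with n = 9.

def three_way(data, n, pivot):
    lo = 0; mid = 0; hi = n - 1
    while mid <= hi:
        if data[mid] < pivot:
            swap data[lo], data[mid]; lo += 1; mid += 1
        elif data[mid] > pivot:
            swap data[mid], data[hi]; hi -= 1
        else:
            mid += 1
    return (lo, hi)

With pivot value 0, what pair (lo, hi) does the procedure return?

lo=0 mid=0 hi=8
-4<0: swap(0,0), lo=1 mid=1 ⇒ [-4, -1, 4, 3, 6, -5, 2, -3, 0]
-1<0: swap(1,1), lo=2 mid=2 ⇒ [-4, -1, 4, 3, 6, -5, 2, -3, 0]
4>0: swap(2,8), hi=7 ⇒ [-4, -1, 0, 3, 6, -5, 2, -3, 4]
0=0: mid=3
3>0: swap(3,7), hi=6 ⇒ [-4, -1, 0, -3, 6, -5, 2, 3, 4]
-3<0: swap(2,3), lo=3 mid=4 ⇒ [-4, -1, -3, 0, 6, -5, 2, 3, 4]
6>0: swap(4,6), hi=5 ⇒ [-4, -1, -3, 0, 2, -5, 6, 3, 4]
2>0: swap(4,5), hi=4 ⇒ [-4, -1, -3, 0, -5, 2, 6, 3, 4]
-5<0: swap(3,4), lo=4 mid=5 ⇒ [-4, -1, -3, -5, 0, 2, 6, 3, 4]
done. lo=4 hi=4; data=[-4, -1, -3, -5, 0, 2, 6, 3, 4]

(4, 4)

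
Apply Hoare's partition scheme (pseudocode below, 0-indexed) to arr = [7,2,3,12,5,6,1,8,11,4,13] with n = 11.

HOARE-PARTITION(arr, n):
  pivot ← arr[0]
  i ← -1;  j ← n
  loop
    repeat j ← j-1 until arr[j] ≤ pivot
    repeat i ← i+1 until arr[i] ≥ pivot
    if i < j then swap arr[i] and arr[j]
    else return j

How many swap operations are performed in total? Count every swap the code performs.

pivot = arr[0] = 7; i = -1, j = 11
j→9 (arr[9]=4≤7), i→0 (arr[0]=7≥7); i<j, swap → [4,2,3,12,5,6,1,8,11,7,13]
j→6 (arr[6]=1≤7), i→3 (arr[3]=12≥7); i<j, swap → [4,2,3,1,5,6,12,8,11,7,13]
j→5, i→6; i≥j, return j=5. arr = [4,2,3,1,5,6,12,8,11,7,13]

2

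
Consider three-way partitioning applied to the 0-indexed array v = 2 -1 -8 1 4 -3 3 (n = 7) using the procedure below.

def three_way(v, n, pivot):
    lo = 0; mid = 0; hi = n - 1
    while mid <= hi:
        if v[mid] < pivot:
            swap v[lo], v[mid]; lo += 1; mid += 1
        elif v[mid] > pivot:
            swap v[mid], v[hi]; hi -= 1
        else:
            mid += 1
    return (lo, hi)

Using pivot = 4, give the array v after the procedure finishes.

lo=0 mid=0 hi=6
2<4: swap(0,0), lo=1 mid=1 ⇒ 2 -1 -8 1 4 -3 3
-1<4: swap(1,1), lo=2 mid=2 ⇒ 2 -1 -8 1 4 -3 3
-8<4: swap(2,2), lo=3 mid=3 ⇒ 2 -1 -8 1 4 -3 3
1<4: swap(3,3), lo=4 mid=4 ⇒ 2 -1 -8 1 4 -3 3
4=4: mid=5
-3<4: swap(4,5), lo=5 mid=6 ⇒ 2 -1 -8 1 -3 4 3
3<4: swap(5,6), lo=6 mid=7 ⇒ 2 -1 -8 1 -3 3 4
done. lo=6 hi=6; v=2 -1 -8 1 -3 3 4

2 -1 -8 1 -3 3 4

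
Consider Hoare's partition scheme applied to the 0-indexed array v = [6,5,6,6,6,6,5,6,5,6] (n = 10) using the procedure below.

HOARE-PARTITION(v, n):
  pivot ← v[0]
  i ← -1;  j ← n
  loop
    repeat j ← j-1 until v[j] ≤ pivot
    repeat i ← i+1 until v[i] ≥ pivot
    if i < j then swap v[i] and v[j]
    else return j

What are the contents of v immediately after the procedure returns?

[6,5,5,6,5,6,6,6,6,6]

pivot=6
j stops at 9 (6), i stops at 0 (6); swap ⇒ [6,5,6,6,6,6,5,6,5,6]
j stops at 8 (5), i stops at 2 (6); swap ⇒ [6,5,5,6,6,6,5,6,6,6]
j stops at 7 (6), i stops at 3 (6); swap ⇒ [6,5,5,6,6,6,5,6,6,6]
j stops at 6 (5), i stops at 4 (6); swap ⇒ [6,5,5,6,5,6,6,6,6,6]
j stops at 5, i stops at 5; i≥j ⇒ return 5. v=[6,5,5,6,5,6,6,6,6,6]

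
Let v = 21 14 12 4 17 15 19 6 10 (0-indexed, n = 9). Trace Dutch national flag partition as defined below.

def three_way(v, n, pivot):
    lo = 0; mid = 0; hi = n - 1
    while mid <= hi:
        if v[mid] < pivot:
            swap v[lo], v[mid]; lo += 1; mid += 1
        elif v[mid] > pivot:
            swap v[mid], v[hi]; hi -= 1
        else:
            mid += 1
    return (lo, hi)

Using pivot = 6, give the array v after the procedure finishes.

4 6 12 17 15 19 14 10 21

lo=0 mid=0 hi=8
21>6: swap(0,8), hi=7 ⇒ 10 14 12 4 17 15 19 6 21
10>6: swap(0,7), hi=6 ⇒ 6 14 12 4 17 15 19 10 21
6=6: mid=1
14>6: swap(1,6), hi=5 ⇒ 6 19 12 4 17 15 14 10 21
19>6: swap(1,5), hi=4 ⇒ 6 15 12 4 17 19 14 10 21
15>6: swap(1,4), hi=3 ⇒ 6 17 12 4 15 19 14 10 21
17>6: swap(1,3), hi=2 ⇒ 6 4 12 17 15 19 14 10 21
4<6: swap(0,1), lo=1 mid=2 ⇒ 4 6 12 17 15 19 14 10 21
12>6: swap(2,2), hi=1 ⇒ 4 6 12 17 15 19 14 10 21
done. lo=1 hi=1; v=4 6 12 17 15 19 14 10 21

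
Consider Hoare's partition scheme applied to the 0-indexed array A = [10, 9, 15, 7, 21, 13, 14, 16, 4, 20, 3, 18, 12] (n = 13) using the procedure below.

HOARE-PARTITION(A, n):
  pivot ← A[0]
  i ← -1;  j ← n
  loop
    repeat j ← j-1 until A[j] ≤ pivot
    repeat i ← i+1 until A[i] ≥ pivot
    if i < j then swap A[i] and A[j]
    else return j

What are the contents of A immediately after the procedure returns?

pivot=10
j stops at 10 (3), i stops at 0 (10); swap ⇒ [3, 9, 15, 7, 21, 13, 14, 16, 4, 20, 10, 18, 12]
j stops at 8 (4), i stops at 2 (15); swap ⇒ [3, 9, 4, 7, 21, 13, 14, 16, 15, 20, 10, 18, 12]
j stops at 3, i stops at 4; i≥j ⇒ return 3. A=[3, 9, 4, 7, 21, 13, 14, 16, 15, 20, 10, 18, 12]

[3, 9, 4, 7, 21, 13, 14, 16, 15, 20, 10, 18, 12]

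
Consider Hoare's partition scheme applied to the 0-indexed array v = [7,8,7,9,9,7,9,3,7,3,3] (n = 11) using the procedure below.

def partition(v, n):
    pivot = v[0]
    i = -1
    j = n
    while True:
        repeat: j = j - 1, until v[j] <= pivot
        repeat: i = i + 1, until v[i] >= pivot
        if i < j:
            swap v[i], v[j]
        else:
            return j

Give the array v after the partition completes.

pivot = v[0] = 7; i = -1, j = 11
j→10 (v[10]=3≤7), i→0 (v[0]=7≥7); i<j, swap → [3,8,7,9,9,7,9,3,7,3,7]
j→9 (v[9]=3≤7), i→1 (v[1]=8≥7); i<j, swap → [3,3,7,9,9,7,9,3,7,8,7]
j→8 (v[8]=7≤7), i→2 (v[2]=7≥7); i<j, swap → [3,3,7,9,9,7,9,3,7,8,7]
j→7 (v[7]=3≤7), i→3 (v[3]=9≥7); i<j, swap → [3,3,7,3,9,7,9,9,7,8,7]
j→5 (v[5]=7≤7), i→4 (v[4]=9≥7); i<j, swap → [3,3,7,3,7,9,9,9,7,8,7]
j→4, i→5; i≥j, return j=4. v = [3,3,7,3,7,9,9,9,7,8,7]

[3,3,7,3,7,9,9,9,7,8,7]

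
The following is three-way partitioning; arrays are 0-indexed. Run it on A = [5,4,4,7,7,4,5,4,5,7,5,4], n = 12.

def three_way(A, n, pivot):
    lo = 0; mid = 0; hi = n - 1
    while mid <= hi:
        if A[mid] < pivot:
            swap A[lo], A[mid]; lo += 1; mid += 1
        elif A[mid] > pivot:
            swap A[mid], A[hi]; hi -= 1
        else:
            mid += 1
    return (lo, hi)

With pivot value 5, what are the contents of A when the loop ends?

[4,4,4,4,4,5,5,5,5,7,7,7]

pivot = 5; lo=0, mid=0, hi=11
A[mid]=5=5: mid=1
A[mid]=4<5: swap A[0],A[1]; lo=1,mid=2 → [4,5,4,7,7,4,5,4,5,7,5,4]
A[mid]=4<5: swap A[1],A[2]; lo=2,mid=3 → [4,4,5,7,7,4,5,4,5,7,5,4]
A[mid]=7>5: swap A[3],A[11]; hi=10 → [4,4,5,4,7,4,5,4,5,7,5,7]
A[mid]=4<5: swap A[2],A[3]; lo=3,mid=4 → [4,4,4,5,7,4,5,4,5,7,5,7]
A[mid]=7>5: swap A[4],A[10]; hi=9 → [4,4,4,5,5,4,5,4,5,7,7,7]
A[mid]=5=5: mid=5
A[mid]=4<5: swap A[3],A[5]; lo=4,mid=6 → [4,4,4,4,5,5,5,4,5,7,7,7]
A[mid]=5=5: mid=7
A[mid]=4<5: swap A[4],A[7]; lo=5,mid=8 → [4,4,4,4,4,5,5,5,5,7,7,7]
A[mid]=5=5: mid=9
A[mid]=7>5: swap A[9],A[9]; hi=8 → [4,4,4,4,4,5,5,5,5,7,7,7]
end: lo=5, hi=8; A = [4,4,4,4,4,5,5,5,5,7,7,7]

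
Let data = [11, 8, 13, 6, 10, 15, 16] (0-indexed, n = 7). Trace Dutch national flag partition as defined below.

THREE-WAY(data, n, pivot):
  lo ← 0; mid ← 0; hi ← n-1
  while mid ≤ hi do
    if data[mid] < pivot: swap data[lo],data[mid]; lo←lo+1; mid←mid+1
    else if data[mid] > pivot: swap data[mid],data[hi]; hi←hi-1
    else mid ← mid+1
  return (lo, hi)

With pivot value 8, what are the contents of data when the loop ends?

pivot = 8; lo=0, mid=0, hi=6
data[mid]=11>8: swap data[0],data[6]; hi=5 → [16, 8, 13, 6, 10, 15, 11]
data[mid]=16>8: swap data[0],data[5]; hi=4 → [15, 8, 13, 6, 10, 16, 11]
data[mid]=15>8: swap data[0],data[4]; hi=3 → [10, 8, 13, 6, 15, 16, 11]
data[mid]=10>8: swap data[0],data[3]; hi=2 → [6, 8, 13, 10, 15, 16, 11]
data[mid]=6<8: swap data[0],data[0]; lo=1,mid=1 → [6, 8, 13, 10, 15, 16, 11]
data[mid]=8=8: mid=2
data[mid]=13>8: swap data[2],data[2]; hi=1 → [6, 8, 13, 10, 15, 16, 11]
end: lo=1, hi=1; data = [6, 8, 13, 10, 15, 16, 11]

[6, 8, 13, 10, 15, 16, 11]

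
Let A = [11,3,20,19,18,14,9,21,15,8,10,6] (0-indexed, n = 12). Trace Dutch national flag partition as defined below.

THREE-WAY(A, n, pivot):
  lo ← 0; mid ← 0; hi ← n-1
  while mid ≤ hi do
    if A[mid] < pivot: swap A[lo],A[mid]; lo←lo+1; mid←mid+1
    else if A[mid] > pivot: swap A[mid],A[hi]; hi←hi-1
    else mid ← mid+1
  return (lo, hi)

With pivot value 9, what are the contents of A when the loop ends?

[6,3,8,9,14,18,21,15,19,10,20,11]

lo=0 mid=0 hi=11
11>9: swap(0,11), hi=10 ⇒ [6,3,20,19,18,14,9,21,15,8,10,11]
6<9: swap(0,0), lo=1 mid=1 ⇒ [6,3,20,19,18,14,9,21,15,8,10,11]
3<9: swap(1,1), lo=2 mid=2 ⇒ [6,3,20,19,18,14,9,21,15,8,10,11]
20>9: swap(2,10), hi=9 ⇒ [6,3,10,19,18,14,9,21,15,8,20,11]
10>9: swap(2,9), hi=8 ⇒ [6,3,8,19,18,14,9,21,15,10,20,11]
8<9: swap(2,2), lo=3 mid=3 ⇒ [6,3,8,19,18,14,9,21,15,10,20,11]
19>9: swap(3,8), hi=7 ⇒ [6,3,8,15,18,14,9,21,19,10,20,11]
15>9: swap(3,7), hi=6 ⇒ [6,3,8,21,18,14,9,15,19,10,20,11]
21>9: swap(3,6), hi=5 ⇒ [6,3,8,9,18,14,21,15,19,10,20,11]
9=9: mid=4
18>9: swap(4,5), hi=4 ⇒ [6,3,8,9,14,18,21,15,19,10,20,11]
14>9: swap(4,4), hi=3 ⇒ [6,3,8,9,14,18,21,15,19,10,20,11]
done. lo=3 hi=3; A=[6,3,8,9,14,18,21,15,19,10,20,11]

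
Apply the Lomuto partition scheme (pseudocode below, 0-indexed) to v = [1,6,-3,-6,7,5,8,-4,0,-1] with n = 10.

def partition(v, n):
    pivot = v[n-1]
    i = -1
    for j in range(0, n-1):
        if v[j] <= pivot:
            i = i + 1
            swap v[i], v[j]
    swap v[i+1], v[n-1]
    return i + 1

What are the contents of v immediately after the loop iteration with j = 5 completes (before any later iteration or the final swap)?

[-3,-6,1,6,7,5,8,-4,0,-1]

pivot = v[9] = -1; i = -1
j=0: v[0]=1 > -1 → no swap
j=1: v[1]=6 > -1 → no swap
j=2: v[2]=-3 ≤ -1 → i=0, swap v[0],v[2] → [-3,6,1,-6,7,5,8,-4,0,-1]
j=3: v[3]=-6 ≤ -1 → i=1, swap v[1],v[3] → [-3,-6,1,6,7,5,8,-4,0,-1]
j=4: v[4]=7 > -1 → no swap
j=5: v[5]=5 > -1 → no swap
(after j=5) v = [-3,-6,1,6,7,5,8,-4,0,-1]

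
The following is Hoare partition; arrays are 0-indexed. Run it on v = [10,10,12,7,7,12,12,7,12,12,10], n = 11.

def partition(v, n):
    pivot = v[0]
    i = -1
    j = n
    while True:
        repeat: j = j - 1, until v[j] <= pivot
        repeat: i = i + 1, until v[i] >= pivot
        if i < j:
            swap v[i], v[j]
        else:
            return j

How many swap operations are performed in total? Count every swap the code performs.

3

pivot = v[0] = 10; i = -1, j = 11
j→10 (v[10]=10≤10), i→0 (v[0]=10≥10); i<j, swap → [10,10,12,7,7,12,12,7,12,12,10]
j→7 (v[7]=7≤10), i→1 (v[1]=10≥10); i<j, swap → [10,7,12,7,7,12,12,10,12,12,10]
j→4 (v[4]=7≤10), i→2 (v[2]=12≥10); i<j, swap → [10,7,7,7,12,12,12,10,12,12,10]
j→3, i→4; i≥j, return j=3. v = [10,7,7,7,12,12,12,10,12,12,10]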